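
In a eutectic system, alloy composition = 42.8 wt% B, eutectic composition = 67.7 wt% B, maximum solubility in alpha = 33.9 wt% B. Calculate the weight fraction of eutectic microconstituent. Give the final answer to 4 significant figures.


f_primary = (C_e - C0) / (C_e - C_alpha_max)
f_primary = (67.7 - 42.8) / (67.7 - 33.9)
f_primary = 0.736686
f_eutectic = 1 - 0.736686 = 0.2633


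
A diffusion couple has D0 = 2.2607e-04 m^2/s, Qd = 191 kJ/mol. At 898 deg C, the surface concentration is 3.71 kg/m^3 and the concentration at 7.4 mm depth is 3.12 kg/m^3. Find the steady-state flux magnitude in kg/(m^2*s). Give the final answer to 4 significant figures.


Step 1: D = D0 * exp(-Qd/(R*T))
T = 898 + 273.15 = 1171.15 K
D = 2.2607e-04 * exp(-191e3 / (8.314 * 1171.15)) = 6.84093e-13 m^2/s
Step 2: J = D * (C1 - C2) / dx
J = 6.84093e-13 * (3.71 - 3.12) / 7.4e-03
J = 5.454e-11 kg/(m^2*s)


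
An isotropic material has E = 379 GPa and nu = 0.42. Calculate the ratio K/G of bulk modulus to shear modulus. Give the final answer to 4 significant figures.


G = E / (2*(1+nu))
G = 379 / (2*(1+0.42)) = 133.451 GPa
K = E / (3*(1-2*nu))
K = 379 / (3*(1-2*0.42)) = 789.583 GPa
K/G = 789.583 / 133.451 = 5.917


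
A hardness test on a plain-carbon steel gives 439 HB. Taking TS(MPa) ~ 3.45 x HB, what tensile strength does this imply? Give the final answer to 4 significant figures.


TS (MPa) = 3.45 * HB
TS = 3.45 * 439
TS = 1515 MPa


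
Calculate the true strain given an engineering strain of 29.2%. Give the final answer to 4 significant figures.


epsilon_true = ln(1 + epsilon_eng)
epsilon_true = ln(1 + 0.292)
epsilon_true = 0.2562


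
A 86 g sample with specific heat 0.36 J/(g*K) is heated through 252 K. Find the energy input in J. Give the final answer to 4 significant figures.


Q = m * cp * dT
Q = 86 * 0.36 * 252
Q = 7802 J


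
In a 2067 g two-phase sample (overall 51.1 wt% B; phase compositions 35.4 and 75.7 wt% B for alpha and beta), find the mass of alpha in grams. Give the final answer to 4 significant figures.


f_alpha = (C_beta - C0) / (C_beta - C_alpha)
f_alpha = (75.7 - 51.1) / (75.7 - 35.4) = 0.610422
m_alpha = f_alpha * m_total = 0.610422 * 2067 = 1262 g


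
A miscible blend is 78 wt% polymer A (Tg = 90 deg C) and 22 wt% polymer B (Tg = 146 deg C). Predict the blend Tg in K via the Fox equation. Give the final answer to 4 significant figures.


1/Tg = w1/Tg1 + w2/Tg2 (in Kelvin)
Tg1 = 363.15 K, Tg2 = 419.15 K
1/Tg = 0.78/363.15 + 0.22/419.15
Tg = 374.1 K


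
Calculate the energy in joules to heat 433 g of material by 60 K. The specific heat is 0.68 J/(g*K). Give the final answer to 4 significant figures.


Q = m * cp * dT
Q = 433 * 0.68 * 60
Q = 17670 J


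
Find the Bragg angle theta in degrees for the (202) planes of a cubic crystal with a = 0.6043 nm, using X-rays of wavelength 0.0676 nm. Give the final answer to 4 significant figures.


d = a / sqrt(h^2+k^2+l^2)
d = 0.6043 / sqrt(8) = 0.213652 nm
lambda = 2*d*sin(theta)  =>  sin(theta) = lambda / (2*d)
sin(theta) = 0.0676 / (2 * 0.213652) = 0.158201
theta = 9.102 deg


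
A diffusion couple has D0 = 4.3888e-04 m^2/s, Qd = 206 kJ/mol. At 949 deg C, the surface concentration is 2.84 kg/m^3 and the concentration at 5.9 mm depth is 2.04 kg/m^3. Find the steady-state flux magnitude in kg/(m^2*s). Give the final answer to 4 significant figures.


Step 1: D = D0 * exp(-Qd/(R*T))
T = 949 + 273.15 = 1222.15 K
D = 4.3888e-04 * exp(-206e3 / (8.314 * 1222.15)) = 6.88013e-13 m^2/s
Step 2: J = D * (C1 - C2) / dx
J = 6.88013e-13 * (2.84 - 2.04) / 5.9e-03
J = 9.329e-11 kg/(m^2*s)


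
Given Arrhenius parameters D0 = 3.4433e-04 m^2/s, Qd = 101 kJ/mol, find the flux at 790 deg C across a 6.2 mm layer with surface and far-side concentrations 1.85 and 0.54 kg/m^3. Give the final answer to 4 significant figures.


Step 1: D = D0 * exp(-Qd/(R*T))
T = 790 + 273.15 = 1063.15 K
D = 3.4433e-04 * exp(-101e3 / (8.314 * 1063.15)) = 3.75377e-09 m^2/s
Step 2: J = D * (C1 - C2) / dx
J = 3.75377e-09 * (1.85 - 0.54) / 6.2e-03
J = 7.931e-07 kg/(m^2*s)


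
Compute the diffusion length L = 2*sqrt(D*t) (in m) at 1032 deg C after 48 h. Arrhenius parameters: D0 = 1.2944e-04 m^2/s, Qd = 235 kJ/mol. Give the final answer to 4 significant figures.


Step 1: D = D0 * exp(-Qd/(R*T))
T = 1305.15 K
D = 1.2944e-04 * exp(-235e3 / (8.314 * 1305.15)) = 5.08829e-14 m^2/s
Step 2: L = 2*sqrt(D*t)
t = 48 h = 172800 s
L = 2*sqrt(5.08829e-14 * 172800) = 1.875e-04 m


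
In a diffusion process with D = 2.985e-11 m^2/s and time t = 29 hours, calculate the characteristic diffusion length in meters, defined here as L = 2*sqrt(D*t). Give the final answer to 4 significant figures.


t = 29 hr = 104400 s
Diffusion length = 2*sqrt(D*t)
= 2*sqrt(2.985e-11 * 104400)
= 3.531e-03 m


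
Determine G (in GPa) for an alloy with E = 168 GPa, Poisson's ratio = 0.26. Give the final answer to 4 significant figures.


G = E / (2*(1+nu))
G = 168 / (2*(1+0.26))
G = 66.67 GPa


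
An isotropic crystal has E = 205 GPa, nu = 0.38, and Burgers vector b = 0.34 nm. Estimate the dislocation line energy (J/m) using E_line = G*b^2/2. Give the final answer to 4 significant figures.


Step 1: G = E / (2*(1+nu))
G = 205 / (2*(1+0.38)) = 74.2754 GPa = 7.42754e+10 Pa
Step 2: E_line = G*b^2/2
b = 0.34 nm = 3.4e-10 m
E_line = 0.5 * 7.42754e+10 * (3.4e-10)^2 = 4.293e-09 J/m


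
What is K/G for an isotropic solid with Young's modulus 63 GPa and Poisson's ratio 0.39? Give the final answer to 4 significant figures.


G = E / (2*(1+nu))
G = 63 / (2*(1+0.39)) = 22.6619 GPa
K = E / (3*(1-2*nu))
K = 63 / (3*(1-2*0.39)) = 95.4545 GPa
K/G = 95.4545 / 22.6619 = 4.212


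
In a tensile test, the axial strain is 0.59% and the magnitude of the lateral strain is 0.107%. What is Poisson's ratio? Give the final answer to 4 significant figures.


nu = -epsilon_lat / epsilon_axial
Lateral strain is contraction (negative), so using magnitudes:
nu = 0.107 / 0.59
nu = 0.1814


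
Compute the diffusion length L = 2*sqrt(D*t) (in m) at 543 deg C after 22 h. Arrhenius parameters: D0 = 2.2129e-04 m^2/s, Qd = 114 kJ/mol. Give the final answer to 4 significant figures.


Step 1: D = D0 * exp(-Qd/(R*T))
T = 816.15 K
D = 2.2129e-04 * exp(-114e3 / (8.314 * 816.15)) = 1.11829e-11 m^2/s
Step 2: L = 2*sqrt(D*t)
t = 22 h = 79200 s
L = 2*sqrt(1.11829e-11 * 79200) = 1.882e-03 m


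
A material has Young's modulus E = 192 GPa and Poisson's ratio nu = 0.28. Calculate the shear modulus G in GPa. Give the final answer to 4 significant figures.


G = E / (2*(1+nu))
G = 192 / (2*(1+0.28))
G = 75 GPa


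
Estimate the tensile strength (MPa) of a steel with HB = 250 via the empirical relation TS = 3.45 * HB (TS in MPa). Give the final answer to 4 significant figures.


TS (MPa) = 3.45 * HB
TS = 3.45 * 250
TS = 862.5 MPa


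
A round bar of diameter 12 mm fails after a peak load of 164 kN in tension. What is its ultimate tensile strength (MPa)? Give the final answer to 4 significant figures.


A0 = pi*(d/2)^2 = pi*(12/2)^2 = 113.097 mm^2
UTS = F_max / A0 = 164*1000 / 113.097
UTS = 1450 MPa


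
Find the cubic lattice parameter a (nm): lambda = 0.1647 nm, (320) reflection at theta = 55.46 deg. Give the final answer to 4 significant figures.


d = lambda / (2*sin(theta))
d = 0.1647 / (2*sin(55.46 deg))
d = 0.099972 nm
a = d * sqrt(h^2+k^2+l^2) = 0.099972 * sqrt(13)
a = 0.3605 nm


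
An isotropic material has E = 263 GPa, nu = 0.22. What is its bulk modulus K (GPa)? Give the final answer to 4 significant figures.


K = E / (3*(1-2*nu))
K = 263 / (3*(1-2*0.22))
K = 156.5 GPa


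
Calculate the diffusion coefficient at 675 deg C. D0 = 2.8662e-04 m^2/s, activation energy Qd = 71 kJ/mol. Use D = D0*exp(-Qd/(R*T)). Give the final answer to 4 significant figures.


D = D0 * exp(-Qd / (R*T))
T = 948.15 K
D = 2.8662e-04 * exp(-71e3 / (8.314 * 948.15))
D = 3.513e-08 m^2/s


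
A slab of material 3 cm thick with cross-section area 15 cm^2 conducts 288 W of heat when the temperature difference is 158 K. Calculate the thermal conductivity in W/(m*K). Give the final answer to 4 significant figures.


k = Q*L / (A*dT)
L = 0.03 m, A = 1.5e-03 m^2
k = 288 * 0.03 / (1.5e-03 * 158)
k = 36.46 W/(m*K)


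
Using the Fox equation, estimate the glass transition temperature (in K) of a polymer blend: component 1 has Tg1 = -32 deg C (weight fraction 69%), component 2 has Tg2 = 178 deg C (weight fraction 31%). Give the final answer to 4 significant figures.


1/Tg = w1/Tg1 + w2/Tg2 (in Kelvin)
Tg1 = 241.15 K, Tg2 = 451.15 K
1/Tg = 0.69/241.15 + 0.31/451.15
Tg = 281.8 K


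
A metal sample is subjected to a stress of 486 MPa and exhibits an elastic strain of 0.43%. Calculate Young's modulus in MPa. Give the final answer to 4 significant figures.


E = sigma / epsilon
epsilon = 0.43% = 4.3e-03
E = 486 / 4.3e-03
E = 113000 MPa


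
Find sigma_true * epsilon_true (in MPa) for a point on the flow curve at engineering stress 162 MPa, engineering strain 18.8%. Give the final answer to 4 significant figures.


sigma_true = sigma_eng * (1 + epsilon_eng)
sigma_true = 162 * (1 + 0.188) = 192.456 MPa
epsilon_true = ln(1 + epsilon_eng)
epsilon_true = ln(1 + 0.188) = 0.172271
sigma_true * epsilon_true = 192.456 * 0.172271 = 33.15 MPa


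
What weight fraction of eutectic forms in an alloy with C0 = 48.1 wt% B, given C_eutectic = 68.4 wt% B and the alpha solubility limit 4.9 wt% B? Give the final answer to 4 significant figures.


f_primary = (C_e - C0) / (C_e - C_alpha_max)
f_primary = (68.4 - 48.1) / (68.4 - 4.9)
f_primary = 0.319685
f_eutectic = 1 - 0.319685 = 0.6803


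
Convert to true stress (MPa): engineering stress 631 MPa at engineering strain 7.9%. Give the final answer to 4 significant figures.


sigma_true = sigma_eng * (1 + epsilon_eng)
sigma_true = 631 * (1 + 0.079)
sigma_true = 680.8 MPa


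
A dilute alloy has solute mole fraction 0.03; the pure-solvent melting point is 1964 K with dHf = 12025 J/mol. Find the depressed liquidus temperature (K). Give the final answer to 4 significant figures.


dT = R*Tm^2*x / dHf
dT = 8.314 * 1964^2 * 0.03 / 12025
dT = 80.0072 K
T_new = 1964 - 80.0072 = 1884 K


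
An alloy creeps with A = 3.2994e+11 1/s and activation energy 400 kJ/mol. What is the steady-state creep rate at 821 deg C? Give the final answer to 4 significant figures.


rate = A * exp(-Q / (R*T))
T = 821 + 273.15 = 1094.15 K
rate = 3.2994e+11 * exp(-400e3 / (8.314 * 1094.15))
rate = 2.641e-08 1/s


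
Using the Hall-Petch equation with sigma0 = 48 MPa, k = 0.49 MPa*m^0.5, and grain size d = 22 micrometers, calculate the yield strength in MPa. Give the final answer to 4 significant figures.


sigma_y = sigma0 + k / sqrt(d)
d = 22 um = 2.2e-05 m
sigma_y = 48 + 0.49 / sqrt(2.2e-05)
sigma_y = 152.5 MPa


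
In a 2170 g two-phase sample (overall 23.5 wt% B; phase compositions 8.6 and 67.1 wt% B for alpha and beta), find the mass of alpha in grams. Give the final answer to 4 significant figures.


f_alpha = (C_beta - C0) / (C_beta - C_alpha)
f_alpha = (67.1 - 23.5) / (67.1 - 8.6) = 0.745299
m_alpha = f_alpha * m_total = 0.745299 * 2170 = 1617 g


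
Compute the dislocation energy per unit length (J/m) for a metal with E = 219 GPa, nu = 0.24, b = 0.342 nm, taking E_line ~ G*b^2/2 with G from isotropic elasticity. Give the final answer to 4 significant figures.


Step 1: G = E / (2*(1+nu))
G = 219 / (2*(1+0.24)) = 88.3065 GPa = 8.83065e+10 Pa
Step 2: E_line = G*b^2/2
b = 0.342 nm = 3.42e-10 m
E_line = 0.5 * 8.83065e+10 * (3.42e-10)^2 = 5.164e-09 J/m


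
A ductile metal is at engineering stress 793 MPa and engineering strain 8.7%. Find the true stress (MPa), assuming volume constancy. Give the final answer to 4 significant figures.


sigma_true = sigma_eng * (1 + epsilon_eng)
sigma_true = 793 * (1 + 0.087)
sigma_true = 862 MPa


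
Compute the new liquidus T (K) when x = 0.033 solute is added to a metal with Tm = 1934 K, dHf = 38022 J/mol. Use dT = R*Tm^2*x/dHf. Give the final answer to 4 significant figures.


dT = R*Tm^2*x / dHf
dT = 8.314 * 1934^2 * 0.033 / 38022
dT = 26.9899 K
T_new = 1934 - 26.9899 = 1907 K


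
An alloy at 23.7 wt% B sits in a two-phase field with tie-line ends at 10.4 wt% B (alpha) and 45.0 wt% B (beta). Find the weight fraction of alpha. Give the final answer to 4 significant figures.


f_alpha = (C_beta - C0) / (C_beta - C_alpha)
f_alpha = (45.0 - 23.7) / (45.0 - 10.4)
f_alpha = 0.6156


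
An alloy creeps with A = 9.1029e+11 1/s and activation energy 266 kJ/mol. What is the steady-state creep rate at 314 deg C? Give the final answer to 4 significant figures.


rate = A * exp(-Q / (R*T))
T = 314 + 273.15 = 587.15 K
rate = 9.1029e+11 * exp(-266e3 / (8.314 * 587.15))
rate = 1.969e-12 1/s


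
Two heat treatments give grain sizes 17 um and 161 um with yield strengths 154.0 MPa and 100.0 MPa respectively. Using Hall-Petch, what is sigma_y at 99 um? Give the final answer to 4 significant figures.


sigma_y = sigma0 + k / sqrt(d)
1/sqrt(d1) = 1/sqrt(1.7e-05) = 242.536;  1/sqrt(d2) = 78.811
k = (sigma1 - sigma2) / (1/sqrt(d1) - 1/sqrt(d2)) = (154.0 - 100.0) / (242.536 - 78.811) = 0.329822 MPa*m^0.5
sigma0 = sigma1 - k/sqrt(d1) = 154.0 - 0.329822*242.536 = 74.0064 MPa
sigma_y(d3) = 74.0064 + 0.329822 / sqrt(9.9e-05) = 107.2 MPa


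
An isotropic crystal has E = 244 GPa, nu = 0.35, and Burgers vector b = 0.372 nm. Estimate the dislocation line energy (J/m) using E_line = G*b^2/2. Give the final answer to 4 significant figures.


Step 1: G = E / (2*(1+nu))
G = 244 / (2*(1+0.35)) = 90.3704 GPa = 9.03704e+10 Pa
Step 2: E_line = G*b^2/2
b = 0.372 nm = 3.72e-10 m
E_line = 0.5 * 9.03704e+10 * (3.72e-10)^2 = 6.253e-09 J/m


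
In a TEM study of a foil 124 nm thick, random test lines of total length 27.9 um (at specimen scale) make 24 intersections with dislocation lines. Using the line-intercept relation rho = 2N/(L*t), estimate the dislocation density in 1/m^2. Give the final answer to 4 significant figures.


rho = 2N / (L * t)
L = 27.9 um = 2.79e-05 m, t = 124 nm = 1.24e-07 m
rho = 2 * 24 / (2.79e-05 * 1.24e-07)
rho = 1.387e+13 1/m^2


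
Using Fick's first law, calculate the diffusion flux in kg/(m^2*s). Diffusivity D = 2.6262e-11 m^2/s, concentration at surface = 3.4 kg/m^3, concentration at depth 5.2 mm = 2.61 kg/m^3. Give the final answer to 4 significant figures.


J = -D * (dC/dx) = D * (C1 - C2) / dx
J = 2.6262e-11 * (3.4 - 2.61) / 5.2e-03
J = 3.99e-09 kg/(m^2*s)


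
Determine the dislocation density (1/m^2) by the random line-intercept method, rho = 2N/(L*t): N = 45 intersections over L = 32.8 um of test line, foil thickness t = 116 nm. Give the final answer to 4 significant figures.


rho = 2N / (L * t)
L = 32.8 um = 3.28e-05 m, t = 116 nm = 1.16e-07 m
rho = 2 * 45 / (3.28e-05 * 1.16e-07)
rho = 2.365e+13 1/m^2


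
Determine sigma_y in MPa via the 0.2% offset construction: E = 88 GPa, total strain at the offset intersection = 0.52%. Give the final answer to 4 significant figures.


Offset strain = 0.002
Elastic strain at yield = total_strain - offset = 5.2e-03 - 0.002 = 3.2e-03
sigma_y = E * elastic_strain = 88000 * 3.2e-03
sigma_y = 281.6 MPa


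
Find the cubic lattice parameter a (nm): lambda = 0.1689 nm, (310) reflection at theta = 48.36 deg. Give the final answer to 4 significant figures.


d = lambda / (2*sin(theta))
d = 0.1689 / (2*sin(48.36 deg))
d = 0.113002 nm
a = d * sqrt(h^2+k^2+l^2) = 0.113002 * sqrt(10)
a = 0.3573 nm


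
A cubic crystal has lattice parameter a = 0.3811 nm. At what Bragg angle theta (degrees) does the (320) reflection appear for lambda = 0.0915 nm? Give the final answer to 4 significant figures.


d = a / sqrt(h^2+k^2+l^2)
d = 0.3811 / sqrt(13) = 0.105698 nm
lambda = 2*d*sin(theta)  =>  sin(theta) = lambda / (2*d)
sin(theta) = 0.0915 / (2 * 0.105698) = 0.432836
theta = 25.65 deg


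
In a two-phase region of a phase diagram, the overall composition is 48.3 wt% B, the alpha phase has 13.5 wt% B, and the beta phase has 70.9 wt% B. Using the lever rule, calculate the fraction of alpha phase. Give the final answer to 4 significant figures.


f_alpha = (C_beta - C0) / (C_beta - C_alpha)
f_alpha = (70.9 - 48.3) / (70.9 - 13.5)
f_alpha = 0.3937


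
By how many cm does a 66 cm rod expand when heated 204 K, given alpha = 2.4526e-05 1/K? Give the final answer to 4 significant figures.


dL = L0 * alpha * dT
dL = 66 * 2.4526e-05 * 204
dL = 0.3302 cm


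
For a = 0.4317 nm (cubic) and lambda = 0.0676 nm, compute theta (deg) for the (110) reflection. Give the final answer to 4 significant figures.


d = a / sqrt(h^2+k^2+l^2)
d = 0.4317 / sqrt(2) = 0.305258 nm
lambda = 2*d*sin(theta)  =>  sin(theta) = lambda / (2*d)
sin(theta) = 0.0676 / (2 * 0.305258) = 0.110726
theta = 6.357 deg


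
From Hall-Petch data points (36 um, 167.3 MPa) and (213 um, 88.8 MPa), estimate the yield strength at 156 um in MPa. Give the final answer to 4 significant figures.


sigma_y = sigma0 + k / sqrt(d)
1/sqrt(d1) = 1/sqrt(3.6e-05) = 166.667;  1/sqrt(d2) = 68.5189
k = (sigma1 - sigma2) / (1/sqrt(d1) - 1/sqrt(d2)) = (167.3 - 88.8) / (166.667 - 68.5189) = 0.799814 MPa*m^0.5
sigma0 = sigma1 - k/sqrt(d1) = 167.3 - 0.799814*166.667 = 33.9976 MPa
sigma_y(d3) = 33.9976 + 0.799814 / sqrt(1.56e-04) = 98.03 MPa


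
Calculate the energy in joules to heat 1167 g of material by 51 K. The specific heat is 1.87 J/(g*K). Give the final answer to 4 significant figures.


Q = m * cp * dT
Q = 1167 * 1.87 * 51
Q = 111300 J


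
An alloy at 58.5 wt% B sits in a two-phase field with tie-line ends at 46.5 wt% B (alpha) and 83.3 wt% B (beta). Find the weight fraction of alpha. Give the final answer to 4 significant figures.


f_alpha = (C_beta - C0) / (C_beta - C_alpha)
f_alpha = (83.3 - 58.5) / (83.3 - 46.5)
f_alpha = 0.6739


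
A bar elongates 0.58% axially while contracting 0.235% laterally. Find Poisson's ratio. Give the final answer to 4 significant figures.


nu = -epsilon_lat / epsilon_axial
Lateral strain is contraction (negative), so using magnitudes:
nu = 0.235 / 0.58
nu = 0.4052


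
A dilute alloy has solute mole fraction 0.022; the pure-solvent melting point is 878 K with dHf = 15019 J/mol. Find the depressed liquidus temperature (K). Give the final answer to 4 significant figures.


dT = R*Tm^2*x / dHf
dT = 8.314 * 878^2 * 0.022 / 15019
dT = 9.38817 K
T_new = 878 - 9.38817 = 868.6 K


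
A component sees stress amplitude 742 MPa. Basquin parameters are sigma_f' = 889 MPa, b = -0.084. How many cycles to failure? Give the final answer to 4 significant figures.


sigma_a = sigma_f' * (2*Nf)^b
2*Nf = (sigma_a / sigma_f')^(1/b)
2*Nf = (742 / 889)^(1/-0.084)
2*Nf = 8.6
Nf = 4.3 cycles


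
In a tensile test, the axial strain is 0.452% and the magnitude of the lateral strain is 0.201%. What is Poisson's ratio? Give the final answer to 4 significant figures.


nu = -epsilon_lat / epsilon_axial
Lateral strain is contraction (negative), so using magnitudes:
nu = 0.201 / 0.452
nu = 0.4447


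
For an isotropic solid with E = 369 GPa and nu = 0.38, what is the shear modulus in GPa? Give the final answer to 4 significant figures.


G = E / (2*(1+nu))
G = 369 / (2*(1+0.38))
G = 133.7 GPa


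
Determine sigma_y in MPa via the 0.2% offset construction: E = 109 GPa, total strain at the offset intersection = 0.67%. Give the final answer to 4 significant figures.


Offset strain = 0.002
Elastic strain at yield = total_strain - offset = 6.7e-03 - 0.002 = 4.7e-03
sigma_y = E * elastic_strain = 109000 * 4.7e-03
sigma_y = 512.3 MPa


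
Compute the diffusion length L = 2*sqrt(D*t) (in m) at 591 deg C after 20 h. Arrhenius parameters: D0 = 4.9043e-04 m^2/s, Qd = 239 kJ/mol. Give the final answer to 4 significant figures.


Step 1: D = D0 * exp(-Qd/(R*T))
T = 864.15 K
D = 4.9043e-04 * exp(-239e3 / (8.314 * 864.15)) = 1.75145e-18 m^2/s
Step 2: L = 2*sqrt(D*t)
t = 20 h = 72000 s
L = 2*sqrt(1.75145e-18 * 72000) = 7.102e-07 m


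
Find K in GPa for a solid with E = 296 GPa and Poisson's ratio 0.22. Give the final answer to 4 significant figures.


K = E / (3*(1-2*nu))
K = 296 / (3*(1-2*0.22))
K = 176.2 GPa


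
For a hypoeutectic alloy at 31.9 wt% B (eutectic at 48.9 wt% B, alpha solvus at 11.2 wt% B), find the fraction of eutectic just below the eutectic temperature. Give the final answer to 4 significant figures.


f_primary = (C_e - C0) / (C_e - C_alpha_max)
f_primary = (48.9 - 31.9) / (48.9 - 11.2)
f_primary = 0.450928
f_eutectic = 1 - 0.450928 = 0.5491


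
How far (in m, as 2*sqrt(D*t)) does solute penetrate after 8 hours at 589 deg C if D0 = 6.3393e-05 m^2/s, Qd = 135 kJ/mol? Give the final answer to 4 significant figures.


Step 1: D = D0 * exp(-Qd/(R*T))
T = 862.15 K
D = 6.3393e-05 * exp(-135e3 / (8.314 * 862.15)) = 4.19344e-13 m^2/s
Step 2: L = 2*sqrt(D*t)
t = 8 h = 28800 s
L = 2*sqrt(4.19344e-13 * 28800) = 2.198e-04 m


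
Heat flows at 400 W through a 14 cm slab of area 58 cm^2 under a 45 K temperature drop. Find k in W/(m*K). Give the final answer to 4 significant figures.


k = Q*L / (A*dT)
L = 0.14 m, A = 5.8e-03 m^2
k = 400 * 0.14 / (5.8e-03 * 45)
k = 214.6 W/(m*K)


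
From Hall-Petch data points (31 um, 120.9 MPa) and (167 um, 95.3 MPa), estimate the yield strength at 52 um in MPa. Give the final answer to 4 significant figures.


sigma_y = sigma0 + k / sqrt(d)
1/sqrt(d1) = 1/sqrt(3.1e-05) = 179.605;  1/sqrt(d2) = 77.3823
k = (sigma1 - sigma2) / (1/sqrt(d1) - 1/sqrt(d2)) = (120.9 - 95.3) / (179.605 - 77.3823) = 0.250433 MPa*m^0.5
sigma0 = sigma1 - k/sqrt(d1) = 120.9 - 0.250433*179.605 = 75.9209 MPa
sigma_y(d3) = 75.9209 + 0.250433 / sqrt(5.2e-05) = 110.6 MPa


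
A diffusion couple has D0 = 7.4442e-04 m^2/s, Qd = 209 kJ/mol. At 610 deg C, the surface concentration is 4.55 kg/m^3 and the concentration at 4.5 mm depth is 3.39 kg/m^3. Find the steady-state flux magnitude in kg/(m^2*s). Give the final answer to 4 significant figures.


Step 1: D = D0 * exp(-Qd/(R*T))
T = 610 + 273.15 = 883.15 K
D = 7.4442e-04 * exp(-209e3 / (8.314 * 883.15)) = 3.23514e-16 m^2/s
Step 2: J = D * (C1 - C2) / dx
J = 3.23514e-16 * (4.55 - 3.39) / 4.5e-03
J = 8.339e-14 kg/(m^2*s)


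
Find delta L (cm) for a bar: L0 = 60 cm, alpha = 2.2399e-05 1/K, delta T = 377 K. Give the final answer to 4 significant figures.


dL = L0 * alpha * dT
dL = 60 * 2.2399e-05 * 377
dL = 0.5067 cm


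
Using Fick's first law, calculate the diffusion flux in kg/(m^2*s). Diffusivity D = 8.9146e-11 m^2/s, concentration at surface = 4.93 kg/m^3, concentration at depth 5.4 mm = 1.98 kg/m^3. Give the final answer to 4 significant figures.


J = -D * (dC/dx) = D * (C1 - C2) / dx
J = 8.9146e-11 * (4.93 - 1.98) / 5.4e-03
J = 4.87e-08 kg/(m^2*s)


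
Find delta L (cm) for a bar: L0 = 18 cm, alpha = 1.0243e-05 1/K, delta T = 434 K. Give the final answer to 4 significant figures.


dL = L0 * alpha * dT
dL = 18 * 1.0243e-05 * 434
dL = 0.08002 cm


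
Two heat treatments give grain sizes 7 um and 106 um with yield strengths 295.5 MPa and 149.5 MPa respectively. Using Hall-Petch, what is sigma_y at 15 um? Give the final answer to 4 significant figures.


sigma_y = sigma0 + k / sqrt(d)
1/sqrt(d1) = 1/sqrt(7e-06) = 377.964;  1/sqrt(d2) = 97.1286
k = (sigma1 - sigma2) / (1/sqrt(d1) - 1/sqrt(d2)) = (295.5 - 149.5) / (377.964 - 97.1286) = 0.519877 MPa*m^0.5
sigma0 = sigma1 - k/sqrt(d1) = 295.5 - 0.519877*377.964 = 99.0051 MPa
sigma_y(d3) = 99.0051 + 0.519877 / sqrt(1.5e-05) = 233.2 MPa


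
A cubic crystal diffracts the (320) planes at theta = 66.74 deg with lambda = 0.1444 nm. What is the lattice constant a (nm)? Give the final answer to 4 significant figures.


d = lambda / (2*sin(theta))
d = 0.1444 / (2*sin(66.74 deg))
d = 0.0785874 nm
a = d * sqrt(h^2+k^2+l^2) = 0.0785874 * sqrt(13)
a = 0.2834 nm


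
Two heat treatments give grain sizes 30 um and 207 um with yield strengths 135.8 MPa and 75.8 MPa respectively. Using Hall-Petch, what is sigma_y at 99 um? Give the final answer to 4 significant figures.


sigma_y = sigma0 + k / sqrt(d)
1/sqrt(d1) = 1/sqrt(3e-05) = 182.574;  1/sqrt(d2) = 69.5048
k = (sigma1 - sigma2) / (1/sqrt(d1) - 1/sqrt(d2)) = (135.8 - 75.8) / (182.574 - 69.5048) = 0.530648 MPa*m^0.5
sigma0 = sigma1 - k/sqrt(d1) = 135.8 - 0.530648*182.574 = 38.9174 MPa
sigma_y(d3) = 38.9174 + 0.530648 / sqrt(9.9e-05) = 92.25 MPa


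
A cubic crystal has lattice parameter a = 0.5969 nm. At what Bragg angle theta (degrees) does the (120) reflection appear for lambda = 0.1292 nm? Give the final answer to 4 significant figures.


d = a / sqrt(h^2+k^2+l^2)
d = 0.5969 / sqrt(5) = 0.266942 nm
lambda = 2*d*sin(theta)  =>  sin(theta) = lambda / (2*d)
sin(theta) = 0.1292 / (2 * 0.266942) = 0.242
theta = 14 deg


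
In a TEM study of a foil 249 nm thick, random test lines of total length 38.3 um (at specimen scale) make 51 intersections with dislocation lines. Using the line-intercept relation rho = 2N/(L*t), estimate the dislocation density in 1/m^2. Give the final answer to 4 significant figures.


rho = 2N / (L * t)
L = 38.3 um = 3.83e-05 m, t = 249 nm = 2.49e-07 m
rho = 2 * 51 / (3.83e-05 * 2.49e-07)
rho = 1.07e+13 1/m^2


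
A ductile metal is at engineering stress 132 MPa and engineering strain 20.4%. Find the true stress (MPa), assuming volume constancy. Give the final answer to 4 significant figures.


sigma_true = sigma_eng * (1 + epsilon_eng)
sigma_true = 132 * (1 + 0.204)
sigma_true = 158.9 MPa


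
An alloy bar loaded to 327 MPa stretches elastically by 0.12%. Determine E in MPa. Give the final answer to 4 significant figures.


E = sigma / epsilon
epsilon = 0.12% = 1.2e-03
E = 327 / 1.2e-03
E = 272500 MPa


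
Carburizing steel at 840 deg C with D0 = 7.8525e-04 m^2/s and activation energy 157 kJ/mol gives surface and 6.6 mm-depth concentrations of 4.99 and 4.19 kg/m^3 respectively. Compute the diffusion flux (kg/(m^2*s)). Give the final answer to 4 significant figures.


Step 1: D = D0 * exp(-Qd/(R*T))
T = 840 + 273.15 = 1113.15 K
D = 7.8525e-04 * exp(-157e3 / (8.314 * 1113.15)) = 3.36904e-11 m^2/s
Step 2: J = D * (C1 - C2) / dx
J = 3.36904e-11 * (4.99 - 4.19) / 6.6e-03
J = 4.084e-09 kg/(m^2*s)


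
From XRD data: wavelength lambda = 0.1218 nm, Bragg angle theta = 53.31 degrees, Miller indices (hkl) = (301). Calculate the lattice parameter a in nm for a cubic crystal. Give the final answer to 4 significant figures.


d = lambda / (2*sin(theta))
d = 0.1218 / (2*sin(53.31 deg))
d = 0.0759465 nm
a = d * sqrt(h^2+k^2+l^2) = 0.0759465 * sqrt(10)
a = 0.2402 nm


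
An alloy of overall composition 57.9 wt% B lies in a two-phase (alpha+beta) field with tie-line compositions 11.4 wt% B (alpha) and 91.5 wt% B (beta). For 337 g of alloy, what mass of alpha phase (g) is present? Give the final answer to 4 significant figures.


f_alpha = (C_beta - C0) / (C_beta - C_alpha)
f_alpha = (91.5 - 57.9) / (91.5 - 11.4) = 0.419476
m_alpha = f_alpha * m_total = 0.419476 * 337 = 141.4 g


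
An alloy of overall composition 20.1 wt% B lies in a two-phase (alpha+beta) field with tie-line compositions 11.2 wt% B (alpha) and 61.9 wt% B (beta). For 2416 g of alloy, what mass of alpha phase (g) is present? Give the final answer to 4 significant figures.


f_alpha = (C_beta - C0) / (C_beta - C_alpha)
f_alpha = (61.9 - 20.1) / (61.9 - 11.2) = 0.824458
m_alpha = f_alpha * m_total = 0.824458 * 2416 = 1992 g


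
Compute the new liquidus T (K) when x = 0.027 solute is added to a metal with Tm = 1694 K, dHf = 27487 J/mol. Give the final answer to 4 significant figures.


dT = R*Tm^2*x / dHf
dT = 8.314 * 1694^2 * 0.027 / 27487
dT = 23.4354 K
T_new = 1694 - 23.4354 = 1671 K


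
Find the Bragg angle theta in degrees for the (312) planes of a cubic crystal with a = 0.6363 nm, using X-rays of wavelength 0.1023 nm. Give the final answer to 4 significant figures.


d = a / sqrt(h^2+k^2+l^2)
d = 0.6363 / sqrt(14) = 0.170058 nm
lambda = 2*d*sin(theta)  =>  sin(theta) = lambda / (2*d)
sin(theta) = 0.1023 / (2 * 0.170058) = 0.300779
theta = 17.5 deg


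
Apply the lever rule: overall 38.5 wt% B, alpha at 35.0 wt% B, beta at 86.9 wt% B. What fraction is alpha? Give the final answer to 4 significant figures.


f_alpha = (C_beta - C0) / (C_beta - C_alpha)
f_alpha = (86.9 - 38.5) / (86.9 - 35.0)
f_alpha = 0.9326


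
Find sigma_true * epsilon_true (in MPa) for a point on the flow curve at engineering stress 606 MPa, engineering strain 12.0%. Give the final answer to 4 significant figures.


sigma_true = sigma_eng * (1 + epsilon_eng)
sigma_true = 606 * (1 + 0.12) = 678.72 MPa
epsilon_true = ln(1 + epsilon_eng)
epsilon_true = ln(1 + 0.12) = 0.113329
sigma_true * epsilon_true = 678.72 * 0.113329 = 76.92 MPa


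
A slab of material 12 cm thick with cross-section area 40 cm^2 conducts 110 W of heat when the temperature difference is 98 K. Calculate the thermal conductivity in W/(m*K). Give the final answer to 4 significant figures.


k = Q*L / (A*dT)
L = 0.12 m, A = 4e-03 m^2
k = 110 * 0.12 / (4e-03 * 98)
k = 33.67 W/(m*K)


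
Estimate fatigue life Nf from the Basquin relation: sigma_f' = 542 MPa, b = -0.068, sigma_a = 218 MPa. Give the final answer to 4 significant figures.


sigma_a = sigma_f' * (2*Nf)^b
2*Nf = (sigma_a / sigma_f')^(1/b)
2*Nf = (218 / 542)^(1/-0.068)
2*Nf = 655852
Nf = 327900 cycles


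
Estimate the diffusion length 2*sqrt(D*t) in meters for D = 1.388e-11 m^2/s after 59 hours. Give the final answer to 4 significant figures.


t = 59 hr = 212400 s
Diffusion length = 2*sqrt(D*t)
= 2*sqrt(1.388e-11 * 212400)
= 3.434e-03 m


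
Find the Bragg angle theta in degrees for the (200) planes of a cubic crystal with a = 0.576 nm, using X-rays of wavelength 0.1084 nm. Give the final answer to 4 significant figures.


d = a / sqrt(h^2+k^2+l^2)
d = 0.576 / sqrt(4) = 0.288 nm
lambda = 2*d*sin(theta)  =>  sin(theta) = lambda / (2*d)
sin(theta) = 0.1084 / (2 * 0.288) = 0.188194
theta = 10.85 deg


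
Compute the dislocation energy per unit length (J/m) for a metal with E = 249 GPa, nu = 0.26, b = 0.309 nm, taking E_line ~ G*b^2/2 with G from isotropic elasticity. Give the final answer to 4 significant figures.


Step 1: G = E / (2*(1+nu))
G = 249 / (2*(1+0.26)) = 98.8095 GPa = 9.88095e+10 Pa
Step 2: E_line = G*b^2/2
b = 0.309 nm = 3.09e-10 m
E_line = 0.5 * 9.88095e+10 * (3.09e-10)^2 = 4.717e-09 J/m


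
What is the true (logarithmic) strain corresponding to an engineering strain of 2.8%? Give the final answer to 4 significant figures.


epsilon_true = ln(1 + epsilon_eng)
epsilon_true = ln(1 + 0.028)
epsilon_true = 0.02762


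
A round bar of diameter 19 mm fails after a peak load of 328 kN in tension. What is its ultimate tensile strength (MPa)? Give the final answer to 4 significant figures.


A0 = pi*(d/2)^2 = pi*(19/2)^2 = 283.529 mm^2
UTS = F_max / A0 = 328*1000 / 283.529
UTS = 1157 MPa


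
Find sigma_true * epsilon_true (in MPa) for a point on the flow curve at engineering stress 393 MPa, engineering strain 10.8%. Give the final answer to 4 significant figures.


sigma_true = sigma_eng * (1 + epsilon_eng)
sigma_true = 393 * (1 + 0.108) = 435.444 MPa
epsilon_true = ln(1 + epsilon_eng)
epsilon_true = ln(1 + 0.108) = 0.102557
sigma_true * epsilon_true = 435.444 * 0.102557 = 44.66 MPa


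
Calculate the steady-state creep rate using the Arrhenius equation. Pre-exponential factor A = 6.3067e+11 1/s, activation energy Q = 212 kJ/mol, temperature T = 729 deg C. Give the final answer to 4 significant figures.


rate = A * exp(-Q / (R*T))
T = 729 + 273.15 = 1002.15 K
rate = 6.3067e+11 * exp(-212e3 / (8.314 * 1002.15))
rate = 5.616 1/s


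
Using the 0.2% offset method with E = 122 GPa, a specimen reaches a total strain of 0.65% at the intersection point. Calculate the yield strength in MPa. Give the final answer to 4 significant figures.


Offset strain = 0.002
Elastic strain at yield = total_strain - offset = 6.5e-03 - 0.002 = 4.5e-03
sigma_y = E * elastic_strain = 122000 * 4.5e-03
sigma_y = 549 MPa


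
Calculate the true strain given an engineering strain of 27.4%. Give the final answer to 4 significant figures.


epsilon_true = ln(1 + epsilon_eng)
epsilon_true = ln(1 + 0.274)
epsilon_true = 0.2422


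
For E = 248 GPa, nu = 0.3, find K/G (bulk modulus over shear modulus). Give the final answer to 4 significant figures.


G = E / (2*(1+nu))
G = 248 / (2*(1+0.3)) = 95.3846 GPa
K = E / (3*(1-2*nu))
K = 248 / (3*(1-2*0.3)) = 206.667 GPa
K/G = 206.667 / 95.3846 = 2.167


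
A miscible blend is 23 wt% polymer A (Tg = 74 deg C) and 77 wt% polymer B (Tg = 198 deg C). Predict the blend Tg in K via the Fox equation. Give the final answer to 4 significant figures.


1/Tg = w1/Tg1 + w2/Tg2 (in Kelvin)
Tg1 = 347.15 K, Tg2 = 471.15 K
1/Tg = 0.23/347.15 + 0.77/471.15
Tg = 435.4 K


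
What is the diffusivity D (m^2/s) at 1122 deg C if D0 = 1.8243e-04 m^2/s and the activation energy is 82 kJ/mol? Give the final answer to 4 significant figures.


D = D0 * exp(-Qd / (R*T))
T = 1395.15 K
D = 1.8243e-04 * exp(-82e3 / (8.314 * 1395.15))
D = 1.552e-07 m^2/s


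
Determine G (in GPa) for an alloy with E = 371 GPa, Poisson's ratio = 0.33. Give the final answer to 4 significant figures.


G = E / (2*(1+nu))
G = 371 / (2*(1+0.33))
G = 139.5 GPa


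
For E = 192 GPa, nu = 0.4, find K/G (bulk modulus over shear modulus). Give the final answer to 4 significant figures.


G = E / (2*(1+nu))
G = 192 / (2*(1+0.4)) = 68.5714 GPa
K = E / (3*(1-2*nu))
K = 192 / (3*(1-2*0.4)) = 320 GPa
K/G = 320 / 68.5714 = 4.667


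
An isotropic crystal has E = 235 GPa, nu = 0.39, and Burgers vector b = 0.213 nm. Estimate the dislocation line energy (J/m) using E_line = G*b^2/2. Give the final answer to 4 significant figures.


Step 1: G = E / (2*(1+nu))
G = 235 / (2*(1+0.39)) = 84.5324 GPa = 8.45324e+10 Pa
Step 2: E_line = G*b^2/2
b = 0.213 nm = 2.13e-10 m
E_line = 0.5 * 8.45324e+10 * (2.13e-10)^2 = 1.918e-09 J/m


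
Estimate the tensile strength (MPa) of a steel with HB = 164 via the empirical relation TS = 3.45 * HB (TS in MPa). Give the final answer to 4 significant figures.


TS (MPa) = 3.45 * HB
TS = 3.45 * 164
TS = 565.8 MPa


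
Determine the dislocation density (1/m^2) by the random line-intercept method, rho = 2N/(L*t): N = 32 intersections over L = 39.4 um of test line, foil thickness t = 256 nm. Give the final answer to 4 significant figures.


rho = 2N / (L * t)
L = 39.4 um = 3.94e-05 m, t = 256 nm = 2.56e-07 m
rho = 2 * 32 / (3.94e-05 * 2.56e-07)
rho = 6.345e+12 1/m^2


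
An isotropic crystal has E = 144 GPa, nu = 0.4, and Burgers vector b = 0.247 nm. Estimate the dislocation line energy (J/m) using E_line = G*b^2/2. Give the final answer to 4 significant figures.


Step 1: G = E / (2*(1+nu))
G = 144 / (2*(1+0.4)) = 51.4286 GPa = 5.14286e+10 Pa
Step 2: E_line = G*b^2/2
b = 0.247 nm = 2.47e-10 m
E_line = 0.5 * 5.14286e+10 * (2.47e-10)^2 = 1.569e-09 J/m


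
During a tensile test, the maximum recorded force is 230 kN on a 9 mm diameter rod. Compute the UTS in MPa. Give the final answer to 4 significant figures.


A0 = pi*(d/2)^2 = pi*(9/2)^2 = 63.6173 mm^2
UTS = F_max / A0 = 230*1000 / 63.6173
UTS = 3615 MPa


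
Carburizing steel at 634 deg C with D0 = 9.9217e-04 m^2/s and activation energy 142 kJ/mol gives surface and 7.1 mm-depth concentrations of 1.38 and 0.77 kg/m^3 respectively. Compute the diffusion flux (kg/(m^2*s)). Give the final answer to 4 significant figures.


Step 1: D = D0 * exp(-Qd/(R*T))
T = 634 + 273.15 = 907.15 K
D = 9.9217e-04 * exp(-142e3 / (8.314 * 907.15)) = 6.60364e-12 m^2/s
Step 2: J = D * (C1 - C2) / dx
J = 6.60364e-12 * (1.38 - 0.77) / 7.1e-03
J = 5.674e-10 kg/(m^2*s)


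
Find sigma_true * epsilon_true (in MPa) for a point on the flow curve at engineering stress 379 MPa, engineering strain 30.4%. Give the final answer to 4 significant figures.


sigma_true = sigma_eng * (1 + epsilon_eng)
sigma_true = 379 * (1 + 0.304) = 494.216 MPa
epsilon_true = ln(1 + epsilon_eng)
epsilon_true = ln(1 + 0.304) = 0.265436
sigma_true * epsilon_true = 494.216 * 0.265436 = 131.2 MPa


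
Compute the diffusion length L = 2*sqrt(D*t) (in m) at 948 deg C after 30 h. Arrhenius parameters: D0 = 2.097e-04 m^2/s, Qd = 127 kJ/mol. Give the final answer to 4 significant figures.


Step 1: D = D0 * exp(-Qd/(R*T))
T = 1221.15 K
D = 2.097e-04 * exp(-127e3 / (8.314 * 1221.15)) = 7.74431e-10 m^2/s
Step 2: L = 2*sqrt(D*t)
t = 30 h = 108000 s
L = 2*sqrt(7.74431e-10 * 108000) = 0.01829 m


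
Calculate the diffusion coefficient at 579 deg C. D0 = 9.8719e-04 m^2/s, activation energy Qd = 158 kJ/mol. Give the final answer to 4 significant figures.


D = D0 * exp(-Qd / (R*T))
T = 852.15 K
D = 9.8719e-04 * exp(-158e3 / (8.314 * 852.15))
D = 2.037e-13 m^2/s


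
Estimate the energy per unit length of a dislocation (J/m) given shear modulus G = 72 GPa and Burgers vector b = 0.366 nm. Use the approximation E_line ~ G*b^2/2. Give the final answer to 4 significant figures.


E = G*b^2/2
b = 0.366 nm = 3.66e-10 m
G = 72 GPa = 7.2e+10 Pa
E = 0.5 * 7.2e+10 * (3.66e-10)^2
E = 4.822e-09 J/m


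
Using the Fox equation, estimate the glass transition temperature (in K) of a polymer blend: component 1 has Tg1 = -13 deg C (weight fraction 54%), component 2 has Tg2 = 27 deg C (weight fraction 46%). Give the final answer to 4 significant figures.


1/Tg = w1/Tg1 + w2/Tg2 (in Kelvin)
Tg1 = 260.15 K, Tg2 = 300.15 K
1/Tg = 0.54/260.15 + 0.46/300.15
Tg = 277.1 K


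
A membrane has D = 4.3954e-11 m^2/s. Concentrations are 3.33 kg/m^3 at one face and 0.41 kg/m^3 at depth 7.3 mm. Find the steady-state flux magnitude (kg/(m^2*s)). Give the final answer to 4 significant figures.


J = -D * (dC/dx) = D * (C1 - C2) / dx
J = 4.3954e-11 * (3.33 - 0.41) / 7.3e-03
J = 1.758e-08 kg/(m^2*s)


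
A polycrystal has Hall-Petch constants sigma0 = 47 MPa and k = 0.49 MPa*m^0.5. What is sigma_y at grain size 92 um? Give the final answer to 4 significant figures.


sigma_y = sigma0 + k / sqrt(d)
d = 92 um = 9.2e-05 m
sigma_y = 47 + 0.49 / sqrt(9.2e-05)
sigma_y = 98.09 MPa


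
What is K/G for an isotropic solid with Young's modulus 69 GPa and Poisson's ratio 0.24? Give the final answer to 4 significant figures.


G = E / (2*(1+nu))
G = 69 / (2*(1+0.24)) = 27.8226 GPa
K = E / (3*(1-2*nu))
K = 69 / (3*(1-2*0.24)) = 44.2308 GPa
K/G = 44.2308 / 27.8226 = 1.59


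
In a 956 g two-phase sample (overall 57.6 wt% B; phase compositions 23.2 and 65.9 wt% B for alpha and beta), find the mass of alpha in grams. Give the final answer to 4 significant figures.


f_alpha = (C_beta - C0) / (C_beta - C_alpha)
f_alpha = (65.9 - 57.6) / (65.9 - 23.2) = 0.194379
m_alpha = f_alpha * m_total = 0.194379 * 956 = 185.8 g


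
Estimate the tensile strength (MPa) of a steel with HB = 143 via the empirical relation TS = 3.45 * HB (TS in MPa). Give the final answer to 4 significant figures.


TS (MPa) = 3.45 * HB
TS = 3.45 * 143
TS = 493.4 MPa


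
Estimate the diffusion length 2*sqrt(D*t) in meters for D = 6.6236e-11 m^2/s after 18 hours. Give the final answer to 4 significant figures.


t = 18 hr = 64800 s
Diffusion length = 2*sqrt(D*t)
= 2*sqrt(6.6236e-11 * 64800)
= 4.143e-03 m


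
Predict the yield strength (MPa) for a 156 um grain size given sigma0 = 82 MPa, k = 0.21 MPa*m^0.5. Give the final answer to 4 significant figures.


sigma_y = sigma0 + k / sqrt(d)
d = 156 um = 1.56e-04 m
sigma_y = 82 + 0.21 / sqrt(1.56e-04)
sigma_y = 98.81 MPa


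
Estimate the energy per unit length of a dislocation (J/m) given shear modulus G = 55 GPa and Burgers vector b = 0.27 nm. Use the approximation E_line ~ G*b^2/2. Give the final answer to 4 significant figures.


E = G*b^2/2
b = 0.27 nm = 2.7e-10 m
G = 55 GPa = 5.5e+10 Pa
E = 0.5 * 5.5e+10 * (2.7e-10)^2
E = 2.005e-09 J/m


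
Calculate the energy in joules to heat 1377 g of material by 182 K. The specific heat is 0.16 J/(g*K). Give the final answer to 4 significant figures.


Q = m * cp * dT
Q = 1377 * 0.16 * 182
Q = 40100 J
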